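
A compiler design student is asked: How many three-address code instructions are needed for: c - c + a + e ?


Expression: c - c + a + e
Generating three-address code (respecting * over +/- precedence):
  Instruction 1: t1 = c - c
  Instruction 2: t2 = t1 + a
  Instruction 3: t3 = t2 + e
Total instructions: 3

3


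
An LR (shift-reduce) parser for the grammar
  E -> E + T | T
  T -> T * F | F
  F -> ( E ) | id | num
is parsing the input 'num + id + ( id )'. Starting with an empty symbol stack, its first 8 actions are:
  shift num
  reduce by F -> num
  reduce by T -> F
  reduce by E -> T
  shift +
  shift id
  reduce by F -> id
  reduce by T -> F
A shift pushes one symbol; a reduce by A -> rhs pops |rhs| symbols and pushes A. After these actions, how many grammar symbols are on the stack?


Tracking the symbol stack through each action:
  Action 1: shift 'num' : push -> stack = [num] (size 1)
  Action 2: reduce by F -> num : pop 1, push F -> stack = [F] (size 1)
  Action 3: reduce by T -> F : pop 1, push T -> stack = [T] (size 1)
  Action 4: reduce by E -> T : pop 1, push E -> stack = [E] (size 1)
  Action 5: shift '+' : push -> stack = [E, +] (size 2)
  Action 6: shift 'id' : push -> stack = [E, +, id] (size 3)
  Action 7: reduce by F -> id : pop 1, push F -> stack = [E, +, F] (size 3)
  Action 8: reduce by T -> F : pop 1, push T -> stack = [E, +, T] (size 3)
Final stack size: 3

3


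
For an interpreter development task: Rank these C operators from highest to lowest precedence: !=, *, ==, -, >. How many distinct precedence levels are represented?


Looking up precedence for each operator:
  != -> precedence 3
  * -> precedence 6
  == -> precedence 3
  - -> precedence 5
  > -> precedence 4
Sorted highest to lowest: *, -, >, !=, ==
Distinct precedence values: [6, 5, 4, 3]
Number of distinct levels: 4

4


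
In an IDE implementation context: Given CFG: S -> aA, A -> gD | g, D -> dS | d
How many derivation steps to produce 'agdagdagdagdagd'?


Grammar: S -> aA, A -> gD | g, D -> dS | d
Deriving 'agdagdagdagdagd':
Step 1: S -> aA => aA
Step 2: A -> gD => agD
Step 3: D -> dS => agdS
Step 4: S -> aA => agdaA
Step 5: A -> gD => agdagD
Step 6: D -> dS => agdagdS
Step 7: S -> aA => agdagdaA
Step 8: A -> gD => agdagdagD
Step 9: D -> dS => agdagdagdS
Step 10: S -> aA => agdagdagdaA
Step 11: A -> gD => agdagdagdagD
Step 12: D -> dS => agdagdagdagdS
Step 13: S -> aA => agdagdagdagdaA
Step 14: A -> gD => agdagdagdagdagD
Step 15: D -> d => agdagdagdagdagd
Total derivation steps: 15

15


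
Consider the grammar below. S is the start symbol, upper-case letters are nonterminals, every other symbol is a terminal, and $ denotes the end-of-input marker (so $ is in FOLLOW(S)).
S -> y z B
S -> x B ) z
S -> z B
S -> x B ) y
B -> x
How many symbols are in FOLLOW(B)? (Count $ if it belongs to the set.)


S is the start symbol and does not occur in any rule body, so FOLLOW(S) = {$}.
Examining every occurrence of B in a rule body:
  S -> y z B : B is at the right end -> add FOLLOW(S) = {$}
  S -> x B ) z : B is followed by terminal ')' -> add ')'
  S -> z B : B is at the right end -> add FOLLOW(S) = {$} (already in the set)
  S -> x B ) y : B is followed by terminal ')' -> add ')' (already in the set)
  B -> x : B does not occur in the body -> contributes nothing
FOLLOW(B) = {), $}
Count: 2

2


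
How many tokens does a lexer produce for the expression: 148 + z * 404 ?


Scanning '148 + z * 404'
Token 1: '148' -> integer_literal
Token 2: '+' -> operator
Token 3: 'z' -> identifier
Token 4: '*' -> operator
Token 5: '404' -> integer_literal
Total tokens: 5

5


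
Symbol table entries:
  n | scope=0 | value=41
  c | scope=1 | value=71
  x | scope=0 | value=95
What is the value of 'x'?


Searching symbol table for 'x':
  n | scope=0 | value=41
  c | scope=1 | value=71
  x | scope=0 | value=95 <- MATCH
Found 'x' at scope 0 with value 95

95


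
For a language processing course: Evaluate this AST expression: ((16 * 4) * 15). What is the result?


Expression: ((16 * 4) * 15)
Evaluating step by step:
  16 * 4 = 64
  64 * 15 = 960
Result: 960

960


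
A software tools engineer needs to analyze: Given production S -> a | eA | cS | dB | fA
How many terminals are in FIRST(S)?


Production: S -> a | eA | cS | dB | fA
Examining each alternative for leading terminals:
  S -> a : first terminal = 'a'
  S -> eA : first terminal = 'e'
  S -> cS : first terminal = 'c'
  S -> dB : first terminal = 'd'
  S -> fA : first terminal = 'f'
FIRST(S) = {a, c, d, e, f}
Count: 5

5


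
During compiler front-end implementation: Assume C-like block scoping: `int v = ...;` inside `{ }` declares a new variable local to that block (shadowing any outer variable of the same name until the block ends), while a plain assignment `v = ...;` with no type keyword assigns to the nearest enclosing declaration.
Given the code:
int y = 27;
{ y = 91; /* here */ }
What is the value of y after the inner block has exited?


Analyzing scoping rules:
Outer scope: declares y = 27
Inner block: 'y = 91;' has no type keyword, so it is an assignment to the outer y (no shadowing)
The assignment changed the outer variable itself, so the new value persists after the block -> 91
Result: 91

91


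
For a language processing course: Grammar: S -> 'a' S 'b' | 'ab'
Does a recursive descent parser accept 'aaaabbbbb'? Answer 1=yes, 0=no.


Grammar accepts strings of the form a^n b^n (n >= 1)
Word: 'aaaabbbbb'
Counting: 4 a's and 5 b's
Check: 4 == 5? No
Mismatch: a-count != b-count
Rejected

0


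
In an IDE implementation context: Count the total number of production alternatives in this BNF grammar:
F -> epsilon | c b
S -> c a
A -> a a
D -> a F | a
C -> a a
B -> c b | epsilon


Counting alternatives per rule:
  F: 2 alternative(s)
  S: 1 alternative(s)
  A: 1 alternative(s)
  D: 2 alternative(s)
  C: 1 alternative(s)
  B: 2 alternative(s)
Sum: 2 + 1 + 1 + 2 + 1 + 2 = 9

9


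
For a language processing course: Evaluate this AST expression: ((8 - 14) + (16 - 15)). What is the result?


Expression: ((8 - 14) + (16 - 15))
Evaluating step by step:
  8 - 14 = -6
  16 - 15 = 1
  -6 + 1 = -5
Result: -5

-5


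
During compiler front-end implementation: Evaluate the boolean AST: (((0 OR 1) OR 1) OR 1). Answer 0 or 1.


Step 1: Evaluate inner node
  0 OR 1 = 1
Step 2: Evaluate next node
  1 OR 1 = 1
Step 3: Evaluate root node
  1 OR 1 = 1

1


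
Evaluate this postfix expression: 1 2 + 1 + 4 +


Processing tokens left to right:
Push 1, Push 2
Pop 1 and 2, compute 1 + 2 = 3, push 3
Push 1
Pop 3 and 1, compute 3 + 1 = 4, push 4
Push 4
Pop 4 and 4, compute 4 + 4 = 8, push 8
Stack result: 8

8


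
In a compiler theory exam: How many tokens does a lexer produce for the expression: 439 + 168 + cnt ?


Scanning '439 + 168 + cnt'
Token 1: '439' -> integer_literal
Token 2: '+' -> operator
Token 3: '168' -> integer_literal
Token 4: '+' -> operator
Token 5: 'cnt' -> identifier
Total tokens: 5

5


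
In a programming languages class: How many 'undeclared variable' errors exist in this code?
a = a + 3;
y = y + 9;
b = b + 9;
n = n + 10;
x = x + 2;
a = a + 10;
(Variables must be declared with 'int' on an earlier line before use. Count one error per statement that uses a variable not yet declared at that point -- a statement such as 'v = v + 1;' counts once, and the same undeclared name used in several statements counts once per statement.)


Scanning code line by line:
  Line 1: use 'a' -> ERROR (undeclared)
  Line 2: use 'y' -> ERROR (undeclared)
  Line 3: use 'b' -> ERROR (undeclared)
  Line 4: use 'n' -> ERROR (undeclared)
  Line 5: use 'x' -> ERROR (undeclared)
  Line 6: use 'a' -> ERROR (undeclared)
Total undeclared variable errors: 6

6


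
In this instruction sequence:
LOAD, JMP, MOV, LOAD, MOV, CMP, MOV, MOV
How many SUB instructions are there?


Scanning instruction sequence for SUB:
  Position 1: LOAD
  Position 2: JMP
  Position 3: MOV
  Position 4: LOAD
  Position 5: MOV
  Position 6: CMP
  Position 7: MOV
  Position 8: MOV
Matches at positions: []
Total SUB count: 0

0


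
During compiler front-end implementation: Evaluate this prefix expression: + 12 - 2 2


Parsing prefix expression: + 12 - 2 2
Step 1: Innermost operation '- 2 2'
  2 - 2 = 0
Step 2: Outer operation '+ 12 [0]'
  12 + 0 = 12

12


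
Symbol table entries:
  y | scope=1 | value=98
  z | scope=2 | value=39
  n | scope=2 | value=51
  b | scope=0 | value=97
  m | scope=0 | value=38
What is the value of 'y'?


Searching symbol table for 'y':
  y | scope=1 | value=98 <- MATCH
  z | scope=2 | value=39
  n | scope=2 | value=51
  b | scope=0 | value=97
  m | scope=0 | value=38
Found 'y' at scope 1 with value 98

98


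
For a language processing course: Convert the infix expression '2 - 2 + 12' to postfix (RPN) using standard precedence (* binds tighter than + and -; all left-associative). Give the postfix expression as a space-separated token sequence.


Applying the shunting-yard algorithm:
  Operand 2 -> output
  Push '-' onto operator stack -> op-stack: [-]
  Operand 2 -> output
  See '+' (prec 1); top '-' (prec 1) >= it -> pop '-' to output
  Push '+' onto operator stack -> op-stack: [+]
  Operand 12 -> output
  End of input: pop '+' to output
Postfix result: 2 2 - 12 +

2 2 - 12 +


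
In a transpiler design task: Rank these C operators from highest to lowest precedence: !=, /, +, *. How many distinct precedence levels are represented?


Looking up precedence for each operator:
  != -> precedence 3
  / -> precedence 6
  + -> precedence 5
  * -> precedence 6
Sorted highest to lowest: /, *, +, !=
Distinct precedence values: [6, 5, 3]
Number of distinct levels: 3

3


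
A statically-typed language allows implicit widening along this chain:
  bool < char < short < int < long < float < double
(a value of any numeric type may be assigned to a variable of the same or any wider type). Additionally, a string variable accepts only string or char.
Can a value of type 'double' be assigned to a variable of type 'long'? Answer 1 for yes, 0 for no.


Target variable type: long
Source value type: double
Numeric ranks: double=6, long=4
Widening allowed iff rank(source) <= rank(target): 6 <= 4? No
Result: 0

0


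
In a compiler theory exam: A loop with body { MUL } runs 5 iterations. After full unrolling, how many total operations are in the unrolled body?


Loop body operations: MUL (1 op per iteration)
Unrolling 5 iterations:
  Iteration 1: MUL (1 ops)
  Iteration 2: MUL (1 ops)
  Iteration 3: MUL (1 ops)
  Iteration 4: MUL (1 ops)
  Iteration 5: MUL (1 ops)
Total: 5 iterations * 1 ops/iter = 5 operations

5


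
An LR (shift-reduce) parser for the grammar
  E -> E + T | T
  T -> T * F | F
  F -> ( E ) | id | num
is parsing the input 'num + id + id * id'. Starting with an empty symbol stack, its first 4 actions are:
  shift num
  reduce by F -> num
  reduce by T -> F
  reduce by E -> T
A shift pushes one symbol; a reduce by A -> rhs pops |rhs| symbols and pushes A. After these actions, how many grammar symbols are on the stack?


Tracking the symbol stack through each action:
  Action 1: shift 'num' : push -> stack = [num] (size 1)
  Action 2: reduce by F -> num : pop 1, push F -> stack = [F] (size 1)
  Action 3: reduce by T -> F : pop 1, push T -> stack = [T] (size 1)
  Action 4: reduce by E -> T : pop 1, push E -> stack = [E] (size 1)
Final stack size: 1

1


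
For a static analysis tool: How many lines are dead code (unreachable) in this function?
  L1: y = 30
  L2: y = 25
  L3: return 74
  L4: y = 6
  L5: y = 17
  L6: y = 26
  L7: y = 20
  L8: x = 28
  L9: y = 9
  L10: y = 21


Analyzing control flow:
  L1: reachable (before return)
  L2: reachable (before return)
  L3: reachable (return statement)
  L4: DEAD (after return at L3)
  L5: DEAD (after return at L3)
  L6: DEAD (after return at L3)
  L7: DEAD (after return at L3)
  L8: DEAD (after return at L3)
  L9: DEAD (after return at L3)
  L10: DEAD (after return at L3)
Return at L3, total lines = 10
Dead lines: L4 through L10
Count: 7

7


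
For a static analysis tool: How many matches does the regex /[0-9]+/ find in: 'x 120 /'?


Pattern: /[0-9]+/ (int literals)
Input: 'x 120 /'
Scanning for matches:
  Match 1: '120'
Total matches: 1

1


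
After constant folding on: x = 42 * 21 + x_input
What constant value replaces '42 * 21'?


Identifying constant sub-expression:
  Original: x = 42 * 21 + x_input
  42 and 21 are both compile-time constants
  Evaluating: 42 * 21 = 882
  After folding: x = 882 + x_input

882


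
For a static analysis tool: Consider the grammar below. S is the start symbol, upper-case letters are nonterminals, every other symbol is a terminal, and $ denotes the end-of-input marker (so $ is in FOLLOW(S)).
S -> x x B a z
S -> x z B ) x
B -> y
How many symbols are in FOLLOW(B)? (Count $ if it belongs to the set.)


S is the start symbol and does not occur in any rule body, so FOLLOW(S) = {$}.
Examining every occurrence of B in a rule body:
  S -> x x B a z : B is followed by terminal 'a' -> add 'a'
  S -> x z B ) x : B is followed by terminal ')' -> add ')'
  B -> y : B does not occur in the body -> contributes nothing
FOLLOW(B) = {), a}
Count: 2

2


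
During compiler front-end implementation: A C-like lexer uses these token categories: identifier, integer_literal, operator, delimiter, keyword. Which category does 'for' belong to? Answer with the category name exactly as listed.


Token: 'for'
Checking categories:
  identifier: no
  integer_literal: no
  operator: no
  keyword: YES
  delimiter: no
Category: keyword

keyword


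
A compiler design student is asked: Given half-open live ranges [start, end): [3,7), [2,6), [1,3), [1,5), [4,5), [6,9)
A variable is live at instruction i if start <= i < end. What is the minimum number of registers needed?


Live ranges:
  Var0: [3, 7)
  Var1: [2, 6)
  Var2: [1, 3)
  Var3: [1, 5)
  Var4: [4, 5)
  Var5: [6, 9)
Sweep-line events (position, delta, active):
  pos=1 start -> active=1
  pos=1 start -> active=2
  pos=2 start -> active=3
  pos=3 end -> active=2
  pos=3 start -> active=3
  pos=4 start -> active=4
  pos=5 end -> active=3
  pos=5 end -> active=2
  pos=6 end -> active=1
  pos=6 start -> active=2
  pos=7 end -> active=1
  pos=9 end -> active=0
Maximum simultaneous active: 4
Minimum registers needed: 4

4


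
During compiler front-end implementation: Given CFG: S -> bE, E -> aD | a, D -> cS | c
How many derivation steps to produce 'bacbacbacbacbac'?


Grammar: S -> bE, E -> aD | a, D -> cS | c
Deriving 'bacbacbacbacbac':
Step 1: S -> bE => bE
Step 2: E -> aD => baD
Step 3: D -> cS => bacS
Step 4: S -> bE => bacbE
Step 5: E -> aD => bacbaD
Step 6: D -> cS => bacbacS
Step 7: S -> bE => bacbacbE
Step 8: E -> aD => bacbacbaD
Step 9: D -> cS => bacbacbacS
Step 10: S -> bE => bacbacbacbE
Step 11: E -> aD => bacbacbacbaD
Step 12: D -> cS => bacbacbacbacS
Step 13: S -> bE => bacbacbacbacbE
Step 14: E -> aD => bacbacbacbacbaD
Step 15: D -> c => bacbacbacbacbac
Total derivation steps: 15

15


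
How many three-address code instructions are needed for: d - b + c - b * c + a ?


Expression: d - b + c - b * c + a
Generating three-address code (respecting * over +/- precedence):
  Instruction 1: t1 = b * c
  Instruction 2: t2 = d - b
  Instruction 3: t3 = t2 + c
  Instruction 4: t4 = t3 - t1
  Instruction 5: t5 = t4 + a
Total instructions: 5

5


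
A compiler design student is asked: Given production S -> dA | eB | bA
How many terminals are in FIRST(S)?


Production: S -> dA | eB | bA
Examining each alternative for leading terminals:
  S -> dA : first terminal = 'd'
  S -> eB : first terminal = 'e'
  S -> bA : first terminal = 'b'
FIRST(S) = {b, d, e}
Count: 3

3


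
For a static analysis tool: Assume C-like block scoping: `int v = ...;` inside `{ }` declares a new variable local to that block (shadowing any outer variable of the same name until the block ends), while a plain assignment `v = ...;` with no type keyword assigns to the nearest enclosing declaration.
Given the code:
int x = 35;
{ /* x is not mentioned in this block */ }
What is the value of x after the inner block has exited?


Analyzing scoping rules:
Outer scope: declares x = 35
Inner block: x is neither redeclared nor assigned -> unchanged
After the block -> 35
Result: 35

35


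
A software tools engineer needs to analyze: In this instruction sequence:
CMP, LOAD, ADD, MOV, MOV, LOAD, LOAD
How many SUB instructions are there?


Scanning instruction sequence for SUB:
  Position 1: CMP
  Position 2: LOAD
  Position 3: ADD
  Position 4: MOV
  Position 5: MOV
  Position 6: LOAD
  Position 7: LOAD
Matches at positions: []
Total SUB count: 0

0


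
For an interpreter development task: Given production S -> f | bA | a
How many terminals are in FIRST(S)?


Production: S -> f | bA | a
Examining each alternative for leading terminals:
  S -> f : first terminal = 'f'
  S -> bA : first terminal = 'b'
  S -> a : first terminal = 'a'
FIRST(S) = {a, b, f}
Count: 3

3


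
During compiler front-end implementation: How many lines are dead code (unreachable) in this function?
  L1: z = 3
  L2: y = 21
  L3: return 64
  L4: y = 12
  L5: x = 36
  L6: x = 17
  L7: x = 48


Analyzing control flow:
  L1: reachable (before return)
  L2: reachable (before return)
  L3: reachable (return statement)
  L4: DEAD (after return at L3)
  L5: DEAD (after return at L3)
  L6: DEAD (after return at L3)
  L7: DEAD (after return at L3)
Return at L3, total lines = 7
Dead lines: L4 through L7
Count: 4

4


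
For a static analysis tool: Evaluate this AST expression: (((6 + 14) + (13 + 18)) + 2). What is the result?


Expression: (((6 + 14) + (13 + 18)) + 2)
Evaluating step by step:
  6 + 14 = 20
  13 + 18 = 31
  20 + 31 = 51
  51 + 2 = 53
Result: 53

53


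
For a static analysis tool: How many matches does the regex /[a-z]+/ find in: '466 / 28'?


Pattern: /[a-z]+/ (identifiers)
Input: '466 / 28'
Scanning for matches:
Total matches: 0

0


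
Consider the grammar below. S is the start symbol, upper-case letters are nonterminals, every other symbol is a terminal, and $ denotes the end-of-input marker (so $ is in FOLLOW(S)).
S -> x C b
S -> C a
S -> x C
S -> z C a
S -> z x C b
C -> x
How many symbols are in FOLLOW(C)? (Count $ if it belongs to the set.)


S is the start symbol and does not occur in any rule body, so FOLLOW(S) = {$}.
Examining every occurrence of C in a rule body:
  S -> x C b : C is followed by terminal 'b' -> add 'b'
  S -> C a : C is followed by terminal 'a' -> add 'a'
  S -> x C : C is at the right end -> add FOLLOW(S) = {$}
  S -> z C a : C is followed by terminal 'a' -> add 'a' (already in the set)
  S -> z x C b : C is followed by terminal 'b' -> add 'b' (already in the set)
  C -> x : C does not occur in the body -> contributes nothing
FOLLOW(C) = {a, b, $}
Count: 3

3


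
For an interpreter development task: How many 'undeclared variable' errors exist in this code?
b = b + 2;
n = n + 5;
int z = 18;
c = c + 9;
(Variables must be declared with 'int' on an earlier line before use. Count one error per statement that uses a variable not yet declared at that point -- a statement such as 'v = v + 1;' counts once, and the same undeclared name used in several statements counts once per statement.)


Scanning code line by line:
  Line 1: use 'b' -> ERROR (undeclared)
  Line 2: use 'n' -> ERROR (undeclared)
  Line 3: declare 'z' -> declared = ['z']
  Line 4: use 'c' -> ERROR (undeclared)
Total undeclared variable errors: 3

3


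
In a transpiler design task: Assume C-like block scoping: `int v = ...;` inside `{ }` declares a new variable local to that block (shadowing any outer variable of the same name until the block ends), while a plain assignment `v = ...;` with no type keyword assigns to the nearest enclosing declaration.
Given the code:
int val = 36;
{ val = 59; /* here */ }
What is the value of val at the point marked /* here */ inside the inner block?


Analyzing scoping rules:
Outer scope: declares val = 36
Inner block: 'val = 59;' has no type keyword, so it is an assignment to the outer val (no shadowing)
Inside the block, after the assignment -> 59
Result: 59

59


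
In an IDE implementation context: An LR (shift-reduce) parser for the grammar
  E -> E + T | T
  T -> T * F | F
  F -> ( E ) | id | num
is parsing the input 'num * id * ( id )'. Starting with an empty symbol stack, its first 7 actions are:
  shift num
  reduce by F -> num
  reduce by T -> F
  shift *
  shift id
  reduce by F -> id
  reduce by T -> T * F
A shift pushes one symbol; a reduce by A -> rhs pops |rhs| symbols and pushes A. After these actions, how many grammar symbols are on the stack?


Tracking the symbol stack through each action:
  Action 1: shift 'num' : push -> stack = [num] (size 1)
  Action 2: reduce by F -> num : pop 1, push F -> stack = [F] (size 1)
  Action 3: reduce by T -> F : pop 1, push T -> stack = [T] (size 1)
  Action 4: shift '*' : push -> stack = [T, *] (size 2)
  Action 5: shift 'id' : push -> stack = [T, *, id] (size 3)
  Action 6: reduce by F -> id : pop 1, push F -> stack = [T, *, F] (size 3)
  Action 7: reduce by T -> T * F : pop 3, push T -> stack = [T] (size 1)
Final stack size: 1

1


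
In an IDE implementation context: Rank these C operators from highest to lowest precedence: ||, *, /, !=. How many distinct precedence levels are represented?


Looking up precedence for each operator:
  || -> precedence 1
  * -> precedence 6
  / -> precedence 6
  != -> precedence 3
Sorted highest to lowest: *, /, !=, ||
Distinct precedence values: [6, 3, 1]
Number of distinct levels: 3

3


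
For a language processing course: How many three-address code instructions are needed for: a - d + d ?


Expression: a - d + d
Generating three-address code (respecting * over +/- precedence):
  Instruction 1: t1 = a - d
  Instruction 2: t2 = t1 + d
Total instructions: 2

2


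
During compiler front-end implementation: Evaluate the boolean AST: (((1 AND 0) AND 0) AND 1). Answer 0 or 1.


Step 1: Evaluate inner node
  1 AND 0 = 0
Step 2: Evaluate next node
  0 AND 0 = 0
Step 3: Evaluate root node
  0 AND 1 = 0

0


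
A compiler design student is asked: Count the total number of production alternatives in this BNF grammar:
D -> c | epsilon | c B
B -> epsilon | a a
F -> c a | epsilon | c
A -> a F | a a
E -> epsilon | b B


Counting alternatives per rule:
  D: 3 alternative(s)
  B: 2 alternative(s)
  F: 3 alternative(s)
  A: 2 alternative(s)
  E: 2 alternative(s)
Sum: 3 + 2 + 3 + 2 + 2 = 12

12


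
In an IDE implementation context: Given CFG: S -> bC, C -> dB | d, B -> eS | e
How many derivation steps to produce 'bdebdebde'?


Grammar: S -> bC, C -> dB | d, B -> eS | e
Deriving 'bdebdebde':
Step 1: S -> bC => bC
Step 2: C -> dB => bdB
Step 3: B -> eS => bdeS
Step 4: S -> bC => bdebC
Step 5: C -> dB => bdebdB
Step 6: B -> eS => bdebdeS
Step 7: S -> bC => bdebdebC
Step 8: C -> dB => bdebdebdB
Step 9: B -> e => bdebdebde
Total derivation steps: 9

9


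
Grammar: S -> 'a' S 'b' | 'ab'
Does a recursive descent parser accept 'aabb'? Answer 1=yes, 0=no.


Grammar accepts strings of the form a^n b^n (n >= 1)
Word: 'aabb'
Counting: 2 a's and 2 b's
Check: 2 == 2? Yes
Derivation (S -> aSb applied 1 time(s), then S -> ab): S => aSb => aabb
Accepted

1


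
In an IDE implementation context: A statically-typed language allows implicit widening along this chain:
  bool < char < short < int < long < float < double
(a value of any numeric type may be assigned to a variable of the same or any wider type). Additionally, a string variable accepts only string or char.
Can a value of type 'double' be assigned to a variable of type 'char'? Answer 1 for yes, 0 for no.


Target variable type: char
Source value type: double
Numeric ranks: double=6, char=1
Widening allowed iff rank(source) <= rank(target): 6 <= 1? No
Result: 0

0


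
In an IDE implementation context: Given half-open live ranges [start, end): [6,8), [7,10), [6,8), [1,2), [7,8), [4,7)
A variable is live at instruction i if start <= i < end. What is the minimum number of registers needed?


Live ranges:
  Var0: [6, 8)
  Var1: [7, 10)
  Var2: [6, 8)
  Var3: [1, 2)
  Var4: [7, 8)
  Var5: [4, 7)
Sweep-line events (position, delta, active):
  pos=1 start -> active=1
  pos=2 end -> active=0
  pos=4 start -> active=1
  pos=6 start -> active=2
  pos=6 start -> active=3
  pos=7 end -> active=2
  pos=7 start -> active=3
  pos=7 start -> active=4
  pos=8 end -> active=3
  pos=8 end -> active=2
  pos=8 end -> active=1
  pos=10 end -> active=0
Maximum simultaneous active: 4
Minimum registers needed: 4

4


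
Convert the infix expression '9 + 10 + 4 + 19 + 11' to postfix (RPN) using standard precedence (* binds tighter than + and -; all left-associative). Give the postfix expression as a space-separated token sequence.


Applying the shunting-yard algorithm:
  Operand 9 -> output
  Push '+' onto operator stack -> op-stack: [+]
  Operand 10 -> output
  See '+' (prec 1); top '+' (prec 1) >= it -> pop '+' to output
  Push '+' onto operator stack -> op-stack: [+]
  Operand 4 -> output
  See '+' (prec 1); top '+' (prec 1) >= it -> pop '+' to output
  Push '+' onto operator stack -> op-stack: [+]
  Operand 19 -> output
  See '+' (prec 1); top '+' (prec 1) >= it -> pop '+' to output
  Push '+' onto operator stack -> op-stack: [+]
  Operand 11 -> output
  End of input: pop '+' to output
Postfix result: 9 10 + 4 + 19 + 11 +

9 10 + 4 + 19 + 11 +


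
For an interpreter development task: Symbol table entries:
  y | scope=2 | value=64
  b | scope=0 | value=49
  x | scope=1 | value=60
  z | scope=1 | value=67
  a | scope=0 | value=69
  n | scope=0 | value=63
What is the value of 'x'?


Searching symbol table for 'x':
  y | scope=2 | value=64
  b | scope=0 | value=49
  x | scope=1 | value=60 <- MATCH
  z | scope=1 | value=67
  a | scope=0 | value=69
  n | scope=0 | value=63
Found 'x' at scope 1 with value 60

60


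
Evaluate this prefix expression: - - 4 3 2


Parsing prefix expression: - - 4 3 2
Step 1: Innermost operation '- 4 3'
  4 - 3 = 1
Step 2: Outer operation '- [1] 2'
  1 - 2 = -1

-1


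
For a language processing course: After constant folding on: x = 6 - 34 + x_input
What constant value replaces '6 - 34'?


Identifying constant sub-expression:
  Original: x = 6 - 34 + x_input
  6 and 34 are both compile-time constants
  Evaluating: 6 - 34 = -28
  After folding: x = -28 + x_input

-28


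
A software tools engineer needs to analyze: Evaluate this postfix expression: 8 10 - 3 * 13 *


Processing tokens left to right:
Push 8, Push 10
Pop 8 and 10, compute 8 - 10 = -2, push -2
Push 3
Pop -2 and 3, compute -2 * 3 = -6, push -6
Push 13
Pop -6 and 13, compute -6 * 13 = -78, push -78
Stack result: -78

-78


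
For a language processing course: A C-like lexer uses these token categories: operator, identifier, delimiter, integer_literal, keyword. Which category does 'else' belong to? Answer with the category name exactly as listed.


Token: 'else'
Checking categories:
  identifier: no
  integer_literal: no
  operator: no
  keyword: YES
  delimiter: no
Category: keyword

keyword


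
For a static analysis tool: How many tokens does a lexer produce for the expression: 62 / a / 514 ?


Scanning '62 / a / 514'
Token 1: '62' -> integer_literal
Token 2: '/' -> operator
Token 3: 'a' -> identifier
Token 4: '/' -> operator
Token 5: '514' -> integer_literal
Total tokens: 5

5


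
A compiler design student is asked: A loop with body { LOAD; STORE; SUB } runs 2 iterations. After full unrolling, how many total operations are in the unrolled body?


Loop body operations: LOAD, STORE, SUB (3 ops per iteration)
Unrolling 2 iterations:
  Iteration 1: LOAD, STORE, SUB (3 ops)
  Iteration 2: LOAD, STORE, SUB (3 ops)
Total: 2 iterations * 3 ops/iter = 6 operations

6


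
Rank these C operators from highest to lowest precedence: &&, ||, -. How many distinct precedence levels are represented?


Looking up precedence for each operator:
  && -> precedence 2
  || -> precedence 1
  - -> precedence 5
Sorted highest to lowest: -, &&, ||
Distinct precedence values: [5, 2, 1]
Number of distinct levels: 3

3


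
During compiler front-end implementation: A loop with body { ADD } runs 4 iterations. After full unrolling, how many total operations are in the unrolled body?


Loop body operations: ADD (1 op per iteration)
Unrolling 4 iterations:
  Iteration 1: ADD (1 ops)
  Iteration 2: ADD (1 ops)
  Iteration 3: ADD (1 ops)
  Iteration 4: ADD (1 ops)
Total: 4 iterations * 1 ops/iter = 4 operations

4


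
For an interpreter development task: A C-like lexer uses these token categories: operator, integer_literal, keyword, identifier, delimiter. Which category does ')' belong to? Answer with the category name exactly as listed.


Token: ')'
Checking categories:
  identifier: no
  integer_literal: no
  operator: no
  keyword: no
  delimiter: YES
Category: delimiter

delimiter


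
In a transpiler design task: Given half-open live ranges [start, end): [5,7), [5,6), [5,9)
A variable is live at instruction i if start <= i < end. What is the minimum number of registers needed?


Live ranges:
  Var0: [5, 7)
  Var1: [5, 6)
  Var2: [5, 9)
Sweep-line events (position, delta, active):
  pos=5 start -> active=1
  pos=5 start -> active=2
  pos=5 start -> active=3
  pos=6 end -> active=2
  pos=7 end -> active=1
  pos=9 end -> active=0
Maximum simultaneous active: 3
Minimum registers needed: 3

3


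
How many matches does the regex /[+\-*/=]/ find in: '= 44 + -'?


Pattern: /[+\-*/=]/ (operators)
Input: '= 44 + -'
Scanning for matches:
  Match 1: '='
  Match 2: '+'
  Match 3: '-'
Total matches: 3

3


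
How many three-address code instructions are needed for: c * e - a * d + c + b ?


Expression: c * e - a * d + c + b
Generating three-address code (respecting * over +/- precedence):
  Instruction 1: t1 = c * e
  Instruction 2: t2 = a * d
  Instruction 3: t3 = t1 - t2
  Instruction 4: t4 = t3 + c
  Instruction 5: t5 = t4 + b
Total instructions: 5

5


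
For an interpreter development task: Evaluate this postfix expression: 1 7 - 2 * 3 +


Processing tokens left to right:
Push 1, Push 7
Pop 1 and 7, compute 1 - 7 = -6, push -6
Push 2
Pop -6 and 2, compute -6 * 2 = -12, push -12
Push 3
Pop -12 and 3, compute -12 + 3 = -9, push -9
Stack result: -9

-9


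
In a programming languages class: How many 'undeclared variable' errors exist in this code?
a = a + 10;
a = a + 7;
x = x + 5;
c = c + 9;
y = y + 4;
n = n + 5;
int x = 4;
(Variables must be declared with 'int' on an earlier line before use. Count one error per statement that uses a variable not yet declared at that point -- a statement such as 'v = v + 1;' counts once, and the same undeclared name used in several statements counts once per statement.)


Scanning code line by line:
  Line 1: use 'a' -> ERROR (undeclared)
  Line 2: use 'a' -> ERROR (undeclared)
  Line 3: use 'x' -> ERROR (undeclared)
  Line 4: use 'c' -> ERROR (undeclared)
  Line 5: use 'y' -> ERROR (undeclared)
  Line 6: use 'n' -> ERROR (undeclared)
  Line 7: declare 'x' -> declared = ['x']
Total undeclared variable errors: 6

6


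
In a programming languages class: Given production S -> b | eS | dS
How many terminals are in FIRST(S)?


Production: S -> b | eS | dS
Examining each alternative for leading terminals:
  S -> b : first terminal = 'b'
  S -> eS : first terminal = 'e'
  S -> dS : first terminal = 'd'
FIRST(S) = {b, d, e}
Count: 3

3


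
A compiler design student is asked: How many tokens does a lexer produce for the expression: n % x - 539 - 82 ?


Scanning 'n % x - 539 - 82'
Token 1: 'n' -> identifier
Token 2: '%' -> operator
Token 3: 'x' -> identifier
Token 4: '-' -> operator
Token 5: '539' -> integer_literal
Token 6: '-' -> operator
Token 7: '82' -> integer_literal
Total tokens: 7

7


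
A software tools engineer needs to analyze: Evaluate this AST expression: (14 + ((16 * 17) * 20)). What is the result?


Expression: (14 + ((16 * 17) * 20))
Evaluating step by step:
  16 * 17 = 272
  272 * 20 = 5440
  14 + 5440 = 5454
Result: 5454

5454


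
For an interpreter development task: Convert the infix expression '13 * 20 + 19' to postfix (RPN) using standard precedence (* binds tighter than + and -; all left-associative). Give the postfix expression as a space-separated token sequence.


Applying the shunting-yard algorithm:
  Operand 13 -> output
  Push '*' onto operator stack -> op-stack: [*]
  Operand 20 -> output
  See '+' (prec 1); top '*' (prec 2) >= it -> pop '*' to output
  Push '+' onto operator stack -> op-stack: [+]
  Operand 19 -> output
  End of input: pop '+' to output
Postfix result: 13 20 * 19 +

13 20 * 19 +


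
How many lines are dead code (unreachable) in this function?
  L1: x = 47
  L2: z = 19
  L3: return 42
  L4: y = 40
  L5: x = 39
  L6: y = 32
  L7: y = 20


Analyzing control flow:
  L1: reachable (before return)
  L2: reachable (before return)
  L3: reachable (return statement)
  L4: DEAD (after return at L3)
  L5: DEAD (after return at L3)
  L6: DEAD (after return at L3)
  L7: DEAD (after return at L3)
Return at L3, total lines = 7
Dead lines: L4 through L7
Count: 4

4


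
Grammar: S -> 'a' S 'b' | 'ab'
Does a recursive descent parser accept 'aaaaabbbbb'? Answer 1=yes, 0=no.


Grammar accepts strings of the form a^n b^n (n >= 1)
Word: 'aaaaabbbbb'
Counting: 5 a's and 5 b's
Check: 5 == 5? Yes
Derivation (S -> aSb applied 4 time(s), then S -> ab): S => aSb => aaSbb => aaaSbbb => aaaaSbbbb => aaaaabbbbb
Accepted

1


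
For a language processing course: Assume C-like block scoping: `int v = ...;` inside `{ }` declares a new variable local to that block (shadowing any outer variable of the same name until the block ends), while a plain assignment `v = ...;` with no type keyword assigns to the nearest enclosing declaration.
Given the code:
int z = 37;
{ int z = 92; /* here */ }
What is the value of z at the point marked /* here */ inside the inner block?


Analyzing scoping rules:
Outer scope: declares z = 37
Inner block: 'int z = 92;' declares a NEW z that shadows the outer one
Inside the block the inner declaration is in scope -> 92
Result: 92

92


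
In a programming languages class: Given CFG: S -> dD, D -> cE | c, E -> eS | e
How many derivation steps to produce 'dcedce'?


Grammar: S -> dD, D -> cE | c, E -> eS | e
Deriving 'dcedce':
Step 1: S -> dD => dD
Step 2: D -> cE => dcE
Step 3: E -> eS => dceS
Step 4: S -> dD => dcedD
Step 5: D -> cE => dcedcE
Step 6: E -> e => dcedce
Total derivation steps: 6

6


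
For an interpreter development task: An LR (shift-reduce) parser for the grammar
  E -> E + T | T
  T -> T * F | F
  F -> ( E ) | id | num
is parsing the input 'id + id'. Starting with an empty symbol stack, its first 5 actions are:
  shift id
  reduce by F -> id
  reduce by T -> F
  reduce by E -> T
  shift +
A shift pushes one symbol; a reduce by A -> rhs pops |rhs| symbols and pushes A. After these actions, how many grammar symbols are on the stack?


Tracking the symbol stack through each action:
  Action 1: shift 'id' : push -> stack = [id] (size 1)
  Action 2: reduce by F -> id : pop 1, push F -> stack = [F] (size 1)
  Action 3: reduce by T -> F : pop 1, push T -> stack = [T] (size 1)
  Action 4: reduce by E -> T : pop 1, push E -> stack = [E] (size 1)
  Action 5: shift '+' : push -> stack = [E, +] (size 2)
Final stack size: 2

2


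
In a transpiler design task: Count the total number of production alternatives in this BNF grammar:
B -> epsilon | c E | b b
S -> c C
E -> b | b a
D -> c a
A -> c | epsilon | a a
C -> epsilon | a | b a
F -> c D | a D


Counting alternatives per rule:
  B: 3 alternative(s)
  S: 1 alternative(s)
  E: 2 alternative(s)
  D: 1 alternative(s)
  A: 3 alternative(s)
  C: 3 alternative(s)
  F: 2 alternative(s)
Sum: 3 + 1 + 2 + 1 + 3 + 3 + 2 = 15

15


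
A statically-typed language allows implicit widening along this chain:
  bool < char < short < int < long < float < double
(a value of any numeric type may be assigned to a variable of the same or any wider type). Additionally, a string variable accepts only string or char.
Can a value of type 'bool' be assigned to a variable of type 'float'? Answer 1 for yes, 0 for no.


Target variable type: float
Source value type: bool
Numeric ranks: bool=0, float=5
Widening allowed iff rank(source) <= rank(target): 0 <= 5? Yes
Result: 1

1


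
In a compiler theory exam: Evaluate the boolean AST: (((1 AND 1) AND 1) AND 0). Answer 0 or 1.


Step 1: Evaluate inner node
  1 AND 1 = 1
Step 2: Evaluate next node
  1 AND 1 = 1
Step 3: Evaluate root node
  1 AND 0 = 0

0


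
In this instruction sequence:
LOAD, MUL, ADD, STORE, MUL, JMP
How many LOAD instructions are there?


Scanning instruction sequence for LOAD:
  Position 1: LOAD <- MATCH
  Position 2: MUL
  Position 3: ADD
  Position 4: STORE
  Position 5: MUL
  Position 6: JMP
Matches at positions: [1]
Total LOAD count: 1

1


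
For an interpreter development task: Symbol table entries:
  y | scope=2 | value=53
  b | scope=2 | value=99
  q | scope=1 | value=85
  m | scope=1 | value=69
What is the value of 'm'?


Searching symbol table for 'm':
  y | scope=2 | value=53
  b | scope=2 | value=99
  q | scope=1 | value=85
  m | scope=1 | value=69 <- MATCH
Found 'm' at scope 1 with value 69

69


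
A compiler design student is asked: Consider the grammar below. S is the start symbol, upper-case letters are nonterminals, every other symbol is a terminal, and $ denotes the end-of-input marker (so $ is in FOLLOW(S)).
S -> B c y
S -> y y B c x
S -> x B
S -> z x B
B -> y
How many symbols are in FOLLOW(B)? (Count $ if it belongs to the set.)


S is the start symbol and does not occur in any rule body, so FOLLOW(S) = {$}.
Examining every occurrence of B in a rule body:
  S -> B c y : B is followed by terminal 'c' -> add 'c'
  S -> y y B c x : B is followed by terminal 'c' -> add 'c' (already in the set)
  S -> x B : B is at the right end -> add FOLLOW(S) = {$}
  S -> z x B : B is at the right end -> add FOLLOW(S) = {$} (already in the set)
  B -> y : B does not occur in the body -> contributes nothing
FOLLOW(B) = {c, $}
Count: 2

2


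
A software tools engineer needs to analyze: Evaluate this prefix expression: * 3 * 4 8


Parsing prefix expression: * 3 * 4 8
Step 1: Innermost operation '* 4 8'
  4 * 8 = 32
Step 2: Outer operation '* 3 [32]'
  3 * 32 = 96

96


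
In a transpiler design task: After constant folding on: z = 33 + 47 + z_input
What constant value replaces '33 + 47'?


Identifying constant sub-expression:
  Original: z = 33 + 47 + z_input
  33 and 47 are both compile-time constants
  Evaluating: 33 + 47 = 80
  After folding: z = 80 + z_input

80


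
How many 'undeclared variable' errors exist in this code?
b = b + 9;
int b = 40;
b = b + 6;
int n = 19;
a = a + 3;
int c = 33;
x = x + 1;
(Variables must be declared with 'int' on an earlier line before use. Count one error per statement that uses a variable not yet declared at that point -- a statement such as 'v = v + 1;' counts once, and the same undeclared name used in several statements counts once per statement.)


Scanning code line by line:
  Line 1: use 'b' -> ERROR (undeclared)
  Line 2: declare 'b' -> declared = ['b']
  Line 3: use 'b' -> OK (declared)
  Line 4: declare 'n' -> declared = ['b', 'n']
  Line 5: use 'a' -> ERROR (undeclared)
  Line 6: declare 'c' -> declared = ['b', 'c', 'n']
  Line 7: use 'x' -> ERROR (undeclared)
Total undeclared variable errors: 3

3


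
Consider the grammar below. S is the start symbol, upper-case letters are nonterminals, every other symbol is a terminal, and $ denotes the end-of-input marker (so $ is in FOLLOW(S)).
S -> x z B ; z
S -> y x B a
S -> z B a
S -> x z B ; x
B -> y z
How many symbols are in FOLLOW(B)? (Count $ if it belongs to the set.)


S is the start symbol and does not occur in any rule body, so FOLLOW(S) = {$}.
Examining every occurrence of B in a rule body:
  S -> x z B ; z : B is followed by terminal ';' -> add ';'
  S -> y x B a : B is followed by terminal 'a' -> add 'a'
  S -> z B a : B is followed by terminal 'a' -> add 'a' (already in the set)
  S -> x z B ; x : B is followed by terminal ';' -> add ';' (already in the set)
  B -> y z : B does not occur in the body -> contributes nothing
FOLLOW(B) = {;, a}
Count: 2

2
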